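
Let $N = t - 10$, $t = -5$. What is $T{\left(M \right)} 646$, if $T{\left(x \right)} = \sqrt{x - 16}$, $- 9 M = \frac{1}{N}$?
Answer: $\frac{646 i \sqrt{32385}}{45} \approx 2583.4 i$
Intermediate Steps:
$N = -15$ ($N = -5 - 10 = -15$)
$M = \frac{1}{135}$ ($M = - \frac{1}{9 \left(-15\right)} = \left(- \frac{1}{9}\right) \left(- \frac{1}{15}\right) = \frac{1}{135} \approx 0.0074074$)
$T{\left(x \right)} = \sqrt{-16 + x}$
$T{\left(M \right)} 646 = \sqrt{-16 + \frac{1}{135}} \cdot 646 = \sqrt{- \frac{2159}{135}} \cdot 646 = \frac{i \sqrt{32385}}{45} \cdot 646 = \frac{646 i \sqrt{32385}}{45}$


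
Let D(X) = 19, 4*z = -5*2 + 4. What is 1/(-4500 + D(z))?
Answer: -1/4481 ≈ -0.00022316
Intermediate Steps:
z = -3/2 (z = (-5*2 + 4)/4 = (-10 + 4)/4 = (¼)*(-6) = -3/2 ≈ -1.5000)
1/(-4500 + D(z)) = 1/(-4500 + 19) = 1/(-4481) = -1/4481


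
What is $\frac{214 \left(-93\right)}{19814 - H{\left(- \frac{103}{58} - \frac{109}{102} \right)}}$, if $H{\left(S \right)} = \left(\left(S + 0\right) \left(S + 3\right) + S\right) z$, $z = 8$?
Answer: $- \frac{21767225391}{21699737039} \approx -1.0031$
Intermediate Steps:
$H{\left(S \right)} = 8 S + 8 S \left(3 + S\right)$ ($H{\left(S \right)} = \left(\left(S + 0\right) \left(S + 3\right) + S\right) 8 = \left(S \left(3 + S\right) + S\right) 8 = \left(S + S \left(3 + S\right)\right) 8 = 8 S + 8 S \left(3 + S\right)$)
$\frac{214 \left(-93\right)}{19814 - H{\left(- \frac{103}{58} - \frac{109}{102} \right)}} = \frac{214 \left(-93\right)}{19814 - 8 \left(- \frac{103}{58} - \frac{109}{102}\right) \left(4 - \left(\frac{103}{58} + \frac{109}{102}\right)\right)} = - \frac{19902}{19814 - 8 \left(\left(-103\right) \frac{1}{58} - \frac{109}{102}\right) \left(4 - \frac{4207}{1479}\right)} = - \frac{19902}{19814 - 8 \left(- \frac{103}{58} - \frac{109}{102}\right) \left(4 - \frac{4207}{1479}\right)} = - \frac{19902}{19814 - 8 \left(- \frac{4207}{1479}\right) \left(4 - \frac{4207}{1479}\right)} = - \frac{19902}{19814 - 8 \left(- \frac{4207}{1479}\right) \frac{1709}{1479}} = - \frac{19902}{19814 - - \frac{57518104}{2187441}} = - \frac{19902}{19814 + \frac{57518104}{2187441}} = - \frac{19902}{\frac{43399474078}{2187441}} = \left(-19902\right) \frac{2187441}{43399474078} = - \frac{21767225391}{21699737039}$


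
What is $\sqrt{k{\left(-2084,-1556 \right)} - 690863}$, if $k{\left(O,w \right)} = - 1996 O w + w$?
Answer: $i \sqrt{6473129603} \approx 80456.0 i$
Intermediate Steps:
$k{\left(O,w \right)} = w - 1996 O w$ ($k{\left(O,w \right)} = - 1996 O w + w = w - 1996 O w$)
$\sqrt{k{\left(-2084,-1556 \right)} - 690863} = \sqrt{- 1556 \left(1 - -4159664\right) - 690863} = \sqrt{- 1556 \left(1 + 4159664\right) - 690863} = \sqrt{\left(-1556\right) 4159665 - 690863} = \sqrt{-6472438740 - 690863} = \sqrt{-6473129603} = i \sqrt{6473129603}$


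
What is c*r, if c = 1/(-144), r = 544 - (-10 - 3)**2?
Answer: -125/48 ≈ -2.6042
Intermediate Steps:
r = 375 (r = 544 - 1*(-13)**2 = 544 - 1*169 = 544 - 169 = 375)
c = -1/144 ≈ -0.0069444
c*r = -1/144*375 = -125/48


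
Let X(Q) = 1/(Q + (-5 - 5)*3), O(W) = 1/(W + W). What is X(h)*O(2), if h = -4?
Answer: -1/136 ≈ -0.0073529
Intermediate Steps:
O(W) = 1/(2*W)
X(Q) = 1/(-30 + Q) (X(Q) = 1/(Q - 10*3) = 1/(Q - 30) = 1/(-30 + Q))
X(h)*O(2) = ((½)/2)/(-30 - 4) = ((½)*(½))/(-34) = -1/34*¼ = -1/136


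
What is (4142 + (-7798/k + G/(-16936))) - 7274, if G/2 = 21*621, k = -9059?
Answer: -240312873739/76711612 ≈ -3132.7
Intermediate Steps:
G = 26082 (G = 2*(21*621) = 2*13041 = 26082)
(4142 + (-7798/k + G/(-16936))) - 7274 = (4142 + (-7798/(-9059) + 26082/(-16936))) - 7274 = (4142 + (-7798*(-1/9059) + 26082*(-1/16936))) - 7274 = (4142 + (7798/9059 - 13041/8468)) - 7274 = (4142 - 52104955/76711612) - 7274 = 317687391949/76711612 - 7274 = -240312873739/76711612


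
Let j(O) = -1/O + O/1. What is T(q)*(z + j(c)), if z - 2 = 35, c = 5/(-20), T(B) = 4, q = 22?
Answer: 163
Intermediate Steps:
c = -¼ (c = 5*(-1/20) = -¼ ≈ -0.25000)
z = 37 (z = 2 + 35 = 37)
j(O) = O - 1/O (j(O) = -1/O + O*1 = -1/O + O = O - 1/O)
T(q)*(z + j(c)) = 4*(37 + (-¼ - 1/(-¼))) = 4*(37 + (-¼ - 1*(-4))) = 4*(37 + (-¼ + 4)) = 4*(37 + 15/4) = 4*(163/4) = 163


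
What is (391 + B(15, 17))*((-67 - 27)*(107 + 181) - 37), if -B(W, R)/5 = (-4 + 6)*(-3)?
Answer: -11412889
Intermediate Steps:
B(W, R) = 30 (B(W, R) = -5*(-4 + 6)*(-3) = -10*(-3) = -5*(-6) = 30)
(391 + B(15, 17))*((-67 - 27)*(107 + 181) - 37) = (391 + 30)*((-67 - 27)*(107 + 181) - 37) = 421*(-94*288 - 37) = 421*(-27072 - 37) = 421*(-27109) = -11412889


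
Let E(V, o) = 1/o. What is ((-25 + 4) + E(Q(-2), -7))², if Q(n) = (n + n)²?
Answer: 21904/49 ≈ 447.02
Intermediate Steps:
Q(n) = 4*n² (Q(n) = (2*n)² = 4*n²)
((-25 + 4) + E(Q(-2), -7))² = ((-25 + 4) + 1/(-7))² = (-21 - ⅐)² = (-148/7)² = 21904/49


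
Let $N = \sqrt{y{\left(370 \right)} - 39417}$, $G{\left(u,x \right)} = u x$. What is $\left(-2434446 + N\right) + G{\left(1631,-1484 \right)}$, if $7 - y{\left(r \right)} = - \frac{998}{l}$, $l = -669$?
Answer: $-4854850 + \frac{4 i \sqrt{1102440417}}{669} \approx -4.8548 \cdot 10^{6} + 198.52 i$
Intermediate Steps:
$y{\left(r \right)} = \frac{3685}{669}$ ($y{\left(r \right)} = 7 - - \frac{998}{-669} = 7 - \left(-998\right) \left(- \frac{1}{669}\right) = 7 - \frac{998}{669} = \frac{3685}{669}$)
$N = \frac{4 i \sqrt{1102440417}}{669}$ ($N = \sqrt{\frac{3685}{669} - 39417} = \sqrt{- \frac{26366288}{669}} = \frac{4 i \sqrt{1102440417}}{669} \approx 198.52 i$)
$\left(-2434446 + N\right) + G{\left(1631,-1484 \right)} = \left(-2434446 + \frac{4 i \sqrt{1102440417}}{669}\right) + 1631 \left(-1484\right) = \left(-2434446 + \frac{4 i \sqrt{1102440417}}{669}\right) - 2420404 = -4854850 + \frac{4 i \sqrt{1102440417}}{669}$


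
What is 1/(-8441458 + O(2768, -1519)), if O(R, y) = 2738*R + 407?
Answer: -1/862267 ≈ -1.1597e-6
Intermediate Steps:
O(R, y) = 407 + 2738*R
1/(-8441458 + O(2768, -1519)) = 1/(-8441458 + (407 + 2738*2768)) = 1/(-8441458 + (407 + 7578784)) = 1/(-8441458 + 7579191) = 1/(-862267) = -1/862267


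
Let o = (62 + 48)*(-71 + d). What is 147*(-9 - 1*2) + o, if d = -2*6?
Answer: -10747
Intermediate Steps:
d = -12
o = -9130 (o = (62 + 48)*(-71 - 12) = 110*(-83) = -9130)
147*(-9 - 1*2) + o = 147*(-9 - 1*2) - 9130 = 147*(-9 - 2) - 9130 = 147*(-11) - 9130 = -1617 - 9130 = -10747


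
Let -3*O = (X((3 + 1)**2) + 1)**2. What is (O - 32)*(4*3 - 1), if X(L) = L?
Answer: -4235/3 ≈ -1411.7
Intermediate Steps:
O = -289/3 (O = -((3 + 1)**2 + 1)**2/3 = -(4**2 + 1)**2/3 = -(16 + 1)**2/3 = -1/3*17**2 = -1/3*289 = -289/3 ≈ -96.333)
(O - 32)*(4*3 - 1) = (-289/3 - 32)*(4*3 - 1) = -385*(12 - 1)/3 = -385/3*11 = -4235/3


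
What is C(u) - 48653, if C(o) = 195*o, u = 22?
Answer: -44363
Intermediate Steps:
C(u) - 48653 = 195*22 - 48653 = 4290 - 48653 = -44363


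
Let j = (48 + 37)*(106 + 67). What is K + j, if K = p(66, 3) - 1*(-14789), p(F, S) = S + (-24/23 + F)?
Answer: 679925/23 ≈ 29562.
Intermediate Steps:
j = 14705 (j = 85*173 = 14705)
p(F, S) = -24/23 + F + S (p(F, S) = S + (-24*1/23 + F) = S + (-24/23 + F) = -24/23 + F + S)
K = 341710/23 (K = (-24/23 + 66 + 3) - 1*(-14789) = 1563/23 + 14789 = 341710/23 ≈ 14857.)
K + j = 341710/23 + 14705 = 679925/23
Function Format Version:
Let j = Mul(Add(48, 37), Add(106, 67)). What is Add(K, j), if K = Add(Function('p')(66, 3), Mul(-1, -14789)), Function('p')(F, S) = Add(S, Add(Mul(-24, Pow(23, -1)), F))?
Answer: Rational(679925, 23) ≈ 29562.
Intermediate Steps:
j = 14705 (j = Mul(85, 173) = 14705)
Function('p')(F, S) = Add(Rational(-24, 23), F, S) (Function('p')(F, S) = Add(S, Add(Mul(-24, Rational(1, 23)), F)) = Add(S, Add(Rational(-24, 23), F)) = Add(Rational(-24, 23), F, S))
K = Rational(341710, 23) (K = Add(Add(Rational(-24, 23), 66, 3), Mul(-1, -14789)) = Add(Rational(1563, 23), 14789) = Rational(341710, 23) ≈ 14857.)
Add(K, j) = Add(Rational(341710, 23), 14705) = Rational(679925, 23)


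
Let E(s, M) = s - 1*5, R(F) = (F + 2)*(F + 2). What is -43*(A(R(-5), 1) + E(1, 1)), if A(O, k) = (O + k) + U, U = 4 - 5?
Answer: -215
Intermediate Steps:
R(F) = (2 + F)² (R(F) = (2 + F)*(2 + F) = (2 + F)²)
E(s, M) = -5 + s (E(s, M) = s - 5 = -5 + s)
U = -1
A(O, k) = -1 + O + k (A(O, k) = (O + k) - 1 = -1 + O + k)
-43*(A(R(-5), 1) + E(1, 1)) = -43*((-1 + (2 - 5)² + 1) + (-5 + 1)) = -43*((-1 + (-3)² + 1) - 4) = -43*((-1 + 9 + 1) - 4) = -43*(9 - 4) = -43*5 = -215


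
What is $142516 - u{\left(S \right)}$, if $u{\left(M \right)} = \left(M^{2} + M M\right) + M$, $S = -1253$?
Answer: $-2996249$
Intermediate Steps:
$u{\left(M \right)} = M + 2 M^{2}$ ($u{\left(M \right)} = \left(M^{2} + M^{2}\right) + M = 2 M^{2} + M = M + 2 M^{2}$)
$142516 - u{\left(S \right)} = 142516 - - 1253 \left(1 + 2 \left(-1253\right)\right) = 142516 - - 1253 \left(1 - 2506\right) = 142516 - \left(-1253\right) \left(-2505\right) = 142516 - 3138765 = -2996249$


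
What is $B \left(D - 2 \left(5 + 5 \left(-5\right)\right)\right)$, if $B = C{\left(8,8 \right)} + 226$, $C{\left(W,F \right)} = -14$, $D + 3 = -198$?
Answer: $-34132$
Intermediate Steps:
$D = -201$ ($D = -3 - 198 = -201$)
$B = 212$ ($B = -14 + 226 = 212$)
$B \left(D - 2 \left(5 + 5 \left(-5\right)\right)\right) = 212 \left(-201 - 2 \left(5 + 5 \left(-5\right)\right)\right) = 212 \left(-201 - 2 \left(5 - 25\right)\right) = 212 \left(-201 - -40\right) = 212 \left(-201 + 40\right) = 212 \left(-161\right) = -34132$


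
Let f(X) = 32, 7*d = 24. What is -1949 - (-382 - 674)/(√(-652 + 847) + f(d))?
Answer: -1581929/829 - 1056*√195/829 ≈ -1926.0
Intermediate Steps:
d = 24/7 (d = (⅐)*24 = 24/7 ≈ 3.4286)
-1949 - (-382 - 674)/(√(-652 + 847) + f(d)) = -1949 - (-382 - 674)/(√(-652 + 847) + 32) = -1949 - (-1056)/(√195 + 32) = -1949 - (-1056)/(32 + √195) = -1949 + 1056/(32 + √195)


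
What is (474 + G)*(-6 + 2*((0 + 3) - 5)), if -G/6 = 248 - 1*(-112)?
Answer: 16860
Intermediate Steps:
G = -2160 (G = -6*(248 - 1*(-112)) = -6*(248 + 112) = -6*360 = -2160)
(474 + G)*(-6 + 2*((0 + 3) - 5)) = (474 - 2160)*(-6 + 2*((0 + 3) - 5)) = -1686*(-6 + 2*(3 - 5)) = -1686*(-6 + 2*(-2)) = -1686*(-6 - 4) = -1686*(-10) = 16860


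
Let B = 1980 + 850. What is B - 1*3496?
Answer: -666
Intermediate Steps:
B = 2830
B - 1*3496 = 2830 - 1*3496 = 2830 - 3496 = -666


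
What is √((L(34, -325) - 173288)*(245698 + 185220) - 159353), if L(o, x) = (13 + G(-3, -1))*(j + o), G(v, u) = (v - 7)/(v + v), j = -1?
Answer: 15*I*√330953393 ≈ 2.7288e+5*I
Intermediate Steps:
G(v, u) = (-7 + v)/(2*v) (G(v, u) = (-7 + v)/((2*v)) = (-7 + v)*(1/(2*v)) = (-7 + v)/(2*v))
L(o, x) = -44/3 + 44*o/3 (L(o, x) = (13 + (½)*(-7 - 3)/(-3))*(-1 + o) = (13 + (½)*(-⅓)*(-10))*(-1 + o) = (13 + 5/3)*(-1 + o) = 44*(-1 + o)/3 = -44/3 + 44*o/3)
√((L(34, -325) - 173288)*(245698 + 185220) - 159353) = √(((-44/3 + (44/3)*34) - 173288)*(245698 + 185220) - 159353) = √(((-44/3 + 1496/3) - 173288)*430918 - 159353) = √((484 - 173288)*430918 - 159353) = √(-172804*430918 - 159353) = √(-74464354072 - 159353) = √(-74464513425) = 15*I*√330953393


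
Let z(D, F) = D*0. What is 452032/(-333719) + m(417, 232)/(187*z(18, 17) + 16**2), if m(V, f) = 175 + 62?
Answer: -36628789/85432064 ≈ -0.42875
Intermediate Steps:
m(V, f) = 237
z(D, F) = 0
452032/(-333719) + m(417, 232)/(187*z(18, 17) + 16**2) = 452032/(-333719) + 237/(187*0 + 16**2) = 452032*(-1/333719) + 237/(0 + 256) = -452032/333719 + 237/256 = -36628789/85432064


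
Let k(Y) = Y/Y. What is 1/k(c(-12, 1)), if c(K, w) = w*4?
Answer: 1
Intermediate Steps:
c(K, w) = 4*w
k(Y) = 1
1/k(c(-12, 1)) = 1/1 = 1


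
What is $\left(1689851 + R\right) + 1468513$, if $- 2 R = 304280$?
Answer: $3006224$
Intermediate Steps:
$R = -152140$ ($R = \left(- \frac{1}{2}\right) 304280 = -152140$)
$\left(1689851 + R\right) + 1468513 = \left(1689851 - 152140\right) + 1468513 = 1537711 + 1468513 = 3006224$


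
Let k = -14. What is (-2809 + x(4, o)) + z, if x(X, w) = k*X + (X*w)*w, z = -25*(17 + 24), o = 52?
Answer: 6926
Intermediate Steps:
z = -1025 (z = -25*41 = -1025)
x(X, w) = -14*X + X*w² (x(X, w) = -14*X + (X*w)*w = -14*X + X*w²)
(-2809 + x(4, o)) + z = (-2809 + 4*(-14 + 52²)) - 1025 = (-2809 + 4*(-14 + 2704)) - 1025 = (-2809 + 4*2690) - 1025 = (-2809 + 10760) - 1025 = 7951 - 1025 = 6926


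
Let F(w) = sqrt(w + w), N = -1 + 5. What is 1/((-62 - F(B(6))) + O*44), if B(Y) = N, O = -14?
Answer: -339/229838 + sqrt(2)/229838 ≈ -0.0014688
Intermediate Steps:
N = 4
B(Y) = 4
F(w) = sqrt(2)*sqrt(w) (F(w) = sqrt(2*w) = sqrt(2)*sqrt(w))
1/((-62 - F(B(6))) + O*44) = 1/((-62 - sqrt(2)*sqrt(4)) - 14*44) = 1/((-62 - sqrt(2)*2) - 616) = 1/((-62 - 2*sqrt(2)) - 616) = 1/(-678 - 2*sqrt(2))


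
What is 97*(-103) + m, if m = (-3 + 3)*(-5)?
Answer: -9991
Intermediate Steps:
m = 0 (m = 0*(-5) = 0)
97*(-103) + m = 97*(-103) + 0 = -9991 + 0 = -9991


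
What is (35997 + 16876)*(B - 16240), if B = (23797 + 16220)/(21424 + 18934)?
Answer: -34651584373319/40358 ≈ -8.5861e+8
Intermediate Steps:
B = 40017/40358 ≈ 0.99155
(35997 + 16876)*(B - 16240) = (35997 + 16876)*(40017/40358 - 16240) = 52873*(-655373903/40358) = -34651584373319/40358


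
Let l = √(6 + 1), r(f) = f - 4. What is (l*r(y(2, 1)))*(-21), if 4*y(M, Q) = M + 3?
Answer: 231*√7/4 ≈ 152.79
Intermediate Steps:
y(M, Q) = ¾ + M/4 (y(M, Q) = (M + 3)/4 = (3 + M)/4 = ¾ + M/4)
r(f) = -4 + f
l = √7 ≈ 2.6458
(l*r(y(2, 1)))*(-21) = (√7*(-4 + (¾ + (¼)*2)))*(-21) = (√7*(-4 + (¾ + ½)))*(-21) = (√7*(-4 + 5/4))*(-21) = (√7*(-11/4))*(-21) = -11*√7/4*(-21) = 231*√7/4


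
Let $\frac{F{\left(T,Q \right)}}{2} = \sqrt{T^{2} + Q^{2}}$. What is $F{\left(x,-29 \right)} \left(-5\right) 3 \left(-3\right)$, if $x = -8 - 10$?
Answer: $90 \sqrt{1165} \approx 3071.9$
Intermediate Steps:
$x = -18$ ($x = -8 - 10 = -18$)
$F{\left(T,Q \right)} = 2 \sqrt{Q^{2} + T^{2}}$ ($F{\left(T,Q \right)} = 2 \sqrt{T^{2} + Q^{2}} = 2 \sqrt{Q^{2} + T^{2}}$)
$F{\left(x,-29 \right)} \left(-5\right) 3 \left(-3\right) = 2 \sqrt{\left(-29\right)^{2} + \left(-18\right)^{2}} \left(-5\right) 3 \left(-3\right) = 2 \sqrt{841 + 324} \left(\left(-15\right) \left(-3\right)\right) = 2 \sqrt{1165} \cdot 45 = 90 \sqrt{1165}$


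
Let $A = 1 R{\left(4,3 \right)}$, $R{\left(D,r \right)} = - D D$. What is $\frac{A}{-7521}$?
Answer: $\frac{16}{7521} \approx 0.0021274$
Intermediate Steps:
$R{\left(D,r \right)} = - D^{2}$
$A = -16$ ($A = 1 \left(- 4^{2}\right) = 1 \left(\left(-1\right) 16\right) = 1 \left(-16\right) = -16$)
$\frac{A}{-7521} = - \frac{16}{-7521} = \left(-16\right) \left(- \frac{1}{7521}\right) = \frac{16}{7521}$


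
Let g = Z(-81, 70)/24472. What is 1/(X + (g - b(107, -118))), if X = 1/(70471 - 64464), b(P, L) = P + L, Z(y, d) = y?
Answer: 147003304/1616574249 ≈ 0.090935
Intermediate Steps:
b(P, L) = L + P
g = -81/24472 ≈ -0.0033099
X = 1/6007 ≈ 0.00016647
1/(X + (g - b(107, -118))) = 1/(1/6007 + (-81/24472 - (-118 + 107))) = 1/(1/6007 + (-81/24472 - 1*(-11))) = 1/(1/6007 + (-81/24472 + 11)) = 1/(1/6007 + 269111/24472) = 1/(1616574249/147003304) = 147003304/1616574249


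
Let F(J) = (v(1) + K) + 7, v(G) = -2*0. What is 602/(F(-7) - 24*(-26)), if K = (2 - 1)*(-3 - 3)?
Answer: 602/625 ≈ 0.96320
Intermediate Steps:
K = -6 (K = 1*(-6) = -6)
v(G) = 0
F(J) = 1 (F(J) = (0 - 6) + 7 = -6 + 7 = 1)
602/(F(-7) - 24*(-26)) = 602/(1 - 24*(-26)) = 602/(1 + 624) = 602/625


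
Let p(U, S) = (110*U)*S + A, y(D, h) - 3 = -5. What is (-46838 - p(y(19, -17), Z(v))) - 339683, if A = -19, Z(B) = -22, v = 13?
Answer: -391342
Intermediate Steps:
y(D, h) = -2 (y(D, h) = 3 - 5 = -2)
p(U, S) = -19 + 110*S*U (p(U, S) = (110*U)*S - 19 = 110*S*U - 19 = -19 + 110*S*U)
(-46838 - p(y(19, -17), Z(v))) - 339683 = (-46838 - (-19 + 110*(-22)*(-2))) - 339683 = (-46838 - (-19 + 4840)) - 339683 = (-46838 - 1*4821) - 339683 = (-46838 - 4821) - 339683 = -51659 - 339683 = -391342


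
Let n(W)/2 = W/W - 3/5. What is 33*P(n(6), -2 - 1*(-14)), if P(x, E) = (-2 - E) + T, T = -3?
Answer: -561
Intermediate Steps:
n(W) = ⅘ (n(W) = 2*(W/W - 3/5) = 2*(1 - 3*⅕) = 2*(1 - ⅗) = 2*(⅖) = ⅘)
P(x, E) = -5 - E (P(x, E) = (-2 - E) - 3 = -5 - E)
33*P(n(6), -2 - 1*(-14)) = 33*(-5 - (-2 - 1*(-14))) = 33*(-5 - (-2 + 14)) = 33*(-5 - 1*12) = 33*(-5 - 12) = 33*(-17) = -561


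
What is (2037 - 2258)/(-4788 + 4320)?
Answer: 17/36 ≈ 0.47222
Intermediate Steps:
(2037 - 2258)/(-4788 + 4320) = -221/(-468) = -221*(-1/468) = 17/36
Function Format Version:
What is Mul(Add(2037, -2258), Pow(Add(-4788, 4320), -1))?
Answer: Rational(17, 36) ≈ 0.47222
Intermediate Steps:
Mul(Add(2037, -2258), Pow(Add(-4788, 4320), -1)) = Mul(-221, Pow(-468, -1)) = Mul(-221, Rational(-1, 468)) = Rational(17, 36)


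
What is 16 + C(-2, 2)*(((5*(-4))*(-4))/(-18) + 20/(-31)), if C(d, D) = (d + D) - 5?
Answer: 11564/279 ≈ 41.448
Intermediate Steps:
C(d, D) = -5 + D + d (C(d, D) = (D + d) - 5 = -5 + D + d)
16 + C(-2, 2)*(((5*(-4))*(-4))/(-18) + 20/(-31)) = 16 + (-5 + 2 - 2)*(((5*(-4))*(-4))/(-18) + 20/(-31)) = 16 - 5*(-20*(-4)*(-1/18) + 20*(-1/31)) = 16 - 5*(80*(-1/18) - 20/31) = 16 - 5*(-40/9 - 20/31) = 16 - 5*(-1420/279) = 16 + 7100/279 = 11564/279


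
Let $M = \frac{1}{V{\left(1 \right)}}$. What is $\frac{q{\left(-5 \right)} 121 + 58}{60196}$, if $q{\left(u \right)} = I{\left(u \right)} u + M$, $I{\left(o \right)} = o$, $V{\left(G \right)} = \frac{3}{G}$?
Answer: $\frac{4685}{90294} \approx 0.051886$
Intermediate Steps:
$M = \frac{1}{3}$ ($M = \frac{1}{3 \cdot 1^{-1}} = \frac{1}{3 \cdot 1} = \frac{1}{3} \approx 0.33333$)
$q{\left(u \right)} = \frac{1}{3} + u^{2}$ ($q{\left(u \right)} = u u + \frac{1}{3} = u^{2} + \frac{1}{3} = \frac{1}{3} + u^{2}$)
$\frac{q{\left(-5 \right)} 121 + 58}{60196} = \frac{\left(\frac{1}{3} + \left(-5\right)^{2}\right) 121 + 58}{60196} = \left(\left(\frac{1}{3} + 25\right) 121 + 58\right) \frac{1}{60196} = \left(\frac{76}{3} \cdot 121 + 58\right) \frac{1}{60196} = \left(\frac{9196}{3} + 58\right) \frac{1}{60196} = \frac{9370}{3} \cdot \frac{1}{60196} = \frac{4685}{90294}$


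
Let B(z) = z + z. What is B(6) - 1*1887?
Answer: -1875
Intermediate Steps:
B(z) = 2*z
B(6) - 1*1887 = 2*6 - 1*1887 = 12 - 1887 = -1875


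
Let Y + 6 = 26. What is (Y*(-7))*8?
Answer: -1120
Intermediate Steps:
Y = 20 (Y = -6 + 26 = 20)
(Y*(-7))*8 = (20*(-7))*8 = -140*8 = -1120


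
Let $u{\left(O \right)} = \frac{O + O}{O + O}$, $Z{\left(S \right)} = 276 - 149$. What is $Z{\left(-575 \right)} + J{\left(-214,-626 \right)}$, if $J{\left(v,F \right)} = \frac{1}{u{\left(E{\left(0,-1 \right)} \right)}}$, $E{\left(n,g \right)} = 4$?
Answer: $128$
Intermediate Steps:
$Z{\left(S \right)} = 127$
$u{\left(O \right)} = 1$ ($u{\left(O \right)} = \frac{2 O}{2 O} = 2 O \frac{1}{2 O} = 1$)
$J{\left(v,F \right)} = 1$ ($J{\left(v,F \right)} = 1^{-1} = 1$)
$Z{\left(-575 \right)} + J{\left(-214,-626 \right)} = 127 + 1 = 128$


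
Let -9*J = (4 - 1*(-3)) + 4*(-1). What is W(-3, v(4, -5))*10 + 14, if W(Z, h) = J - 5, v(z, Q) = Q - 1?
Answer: -118/3 ≈ -39.333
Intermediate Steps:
v(z, Q) = -1 + Q
J = -⅓ (J = -((4 - 1*(-3)) + 4*(-1))/9 = -((4 + 3) - 4)/9 = -(7 - 4)/9 = -⅑*3 = -⅓ ≈ -0.33333)
W(Z, h) = -16/3 (W(Z, h) = -⅓ - 5 = -16/3)
W(-3, v(4, -5))*10 + 14 = -16/3*10 + 14 = -160/3 + 14 = -118/3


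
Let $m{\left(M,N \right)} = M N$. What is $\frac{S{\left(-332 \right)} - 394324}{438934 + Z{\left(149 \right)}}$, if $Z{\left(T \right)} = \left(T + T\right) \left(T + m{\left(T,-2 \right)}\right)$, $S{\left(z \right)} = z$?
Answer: $- \frac{98664}{98633} \approx -1.0003$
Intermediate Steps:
$Z{\left(T \right)} = - 2 T^{2}$ ($Z{\left(T \right)} = \left(T + T\right) \left(T + T \left(-2\right)\right) = 2 T \left(T - 2 T\right) = 2 T \left(- T\right) = - 2 T^{2}$)
$\frac{S{\left(-332 \right)} - 394324}{438934 + Z{\left(149 \right)}} = \frac{-332 - 394324}{438934 - 2 \cdot 149^{2}} = \frac{-332 - 394324}{438934 - 44402} = - \frac{394656}{394532} = \left(-394656\right) \frac{1}{394532} = - \frac{98664}{98633}$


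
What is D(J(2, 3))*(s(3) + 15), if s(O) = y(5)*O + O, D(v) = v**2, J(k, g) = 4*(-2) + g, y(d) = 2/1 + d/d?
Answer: 675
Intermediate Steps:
y(d) = 3 (y(d) = 2*1 + 1 = 2 + 1 = 3)
J(k, g) = -8 + g
s(O) = 4*O (s(O) = 3*O + O = 4*O)
D(J(2, 3))*(s(3) + 15) = (-8 + 3)**2*(4*3 + 15) = (-5)**2*(12 + 15) = 25*27 = 675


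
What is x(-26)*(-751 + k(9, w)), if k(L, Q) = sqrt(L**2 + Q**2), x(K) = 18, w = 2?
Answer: -13518 + 18*sqrt(85) ≈ -13352.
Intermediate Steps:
x(-26)*(-751 + k(9, w)) = 18*(-751 + sqrt(9**2 + 2**2)) = 18*(-751 + sqrt(81 + 4)) = 18*(-751 + sqrt(85)) = -13518 + 18*sqrt(85)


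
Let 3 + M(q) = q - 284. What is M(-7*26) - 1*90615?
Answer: -91084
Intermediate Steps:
M(q) = -287 + q (M(q) = -3 + (q - 284) = -3 + (-284 + q) = -287 + q)
M(-7*26) - 1*90615 = (-287 - 7*26) - 1*90615 = (-287 - 182) - 90615 = -469 - 90615 = -91084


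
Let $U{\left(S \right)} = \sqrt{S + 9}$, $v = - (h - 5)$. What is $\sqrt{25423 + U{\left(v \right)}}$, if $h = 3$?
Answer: $\sqrt{25423 + \sqrt{11}} \approx 159.46$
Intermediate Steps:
$v = 2$ ($v = - (3 - 5) = \left(-1\right) \left(-2\right) = 2$)
$U{\left(S \right)} = \sqrt{9 + S}$
$\sqrt{25423 + U{\left(v \right)}} = \sqrt{25423 + \sqrt{9 + 2}} = \sqrt{25423 + \sqrt{11}}$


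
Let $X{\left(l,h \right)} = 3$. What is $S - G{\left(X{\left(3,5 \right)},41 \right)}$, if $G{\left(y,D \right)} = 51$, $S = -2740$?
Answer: $-2791$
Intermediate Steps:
$S - G{\left(X{\left(3,5 \right)},41 \right)} = -2740 - 51 = -2791$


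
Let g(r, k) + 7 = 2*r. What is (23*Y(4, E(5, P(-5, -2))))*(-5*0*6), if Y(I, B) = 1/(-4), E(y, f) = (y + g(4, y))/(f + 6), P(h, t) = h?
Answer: 0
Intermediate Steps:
g(r, k) = -7 + 2*r
E(y, f) = (1 + y)/(6 + f) (E(y, f) = (y + (-7 + 2*4))/(f + 6) = (y + (-7 + 8))/(6 + f) = (y + 1)/(6 + f) = (1 + y)/(6 + f))
Y(I, B) = -¼
(23*Y(4, E(5, P(-5, -2))))*(-5*0*6) = (23*(-¼))*(-5*0*6) = -0*6 = -23/4*0 = 0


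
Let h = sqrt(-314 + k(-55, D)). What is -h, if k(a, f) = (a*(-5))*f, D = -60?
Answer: -I*sqrt(16814) ≈ -129.67*I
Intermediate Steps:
k(a, f) = -5*a*f (k(a, f) = (-5*a)*f = -5*a*f)
h = I*sqrt(16814) (h = sqrt(-314 - 5*(-55)*(-60)) = sqrt(-314 - 16500) = sqrt(-16814) = I*sqrt(16814) ≈ 129.67*I)
-h = -I*sqrt(16814)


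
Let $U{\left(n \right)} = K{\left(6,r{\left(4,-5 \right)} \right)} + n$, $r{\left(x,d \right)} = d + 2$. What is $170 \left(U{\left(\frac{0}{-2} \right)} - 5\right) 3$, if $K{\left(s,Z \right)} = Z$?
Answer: $-4080$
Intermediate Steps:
$r{\left(x,d \right)} = 2 + d$
$U{\left(n \right)} = -3 + n$ ($U{\left(n \right)} = \left(2 - 5\right) + n = -3 + n$)
$170 \left(U{\left(\frac{0}{-2} \right)} - 5\right) 3 = 170 \left(\left(-3 + \frac{0}{-2}\right) - 5\right) 3 = 170 \left(\left(-3 + 0 \left(- \frac{1}{2}\right)\right) - 5\right) 3 = 170 \left(\left(-3 + 0\right) - 5\right) 3 = 170 \left(-3 - 5\right) 3 = 170 \left(\left(-8\right) 3\right) = 170 \left(-24\right) = -4080$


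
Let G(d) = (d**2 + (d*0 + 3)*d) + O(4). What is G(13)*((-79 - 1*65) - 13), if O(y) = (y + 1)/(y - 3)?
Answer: -33441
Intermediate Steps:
O(y) = (1 + y)/(-3 + y)
G(d) = 5 + d**2 + 3*d (G(d) = (d**2 + (d*0 + 3)*d) + (1 + 4)/(-3 + 4) = (d**2 + (0 + 3)*d) + 5/1 = (d**2 + 3*d) + 1*5 = (d**2 + 3*d) + 5 = 5 + d**2 + 3*d)
G(13)*((-79 - 1*65) - 13) = (5 + 13**2 + 3*13)*((-79 - 1*65) - 13) = (5 + 169 + 39)*((-79 - 65) - 13) = 213*(-144 - 13) = 213*(-157) = -33441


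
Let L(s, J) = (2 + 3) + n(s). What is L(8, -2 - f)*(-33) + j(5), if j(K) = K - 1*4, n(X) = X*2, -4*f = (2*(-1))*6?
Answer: -692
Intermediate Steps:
f = 3 (f = -2*(-1)*6/4 = -(-1)*6/2 = -¼*(-12) = 3)
n(X) = 2*X
j(K) = -4 + K (j(K) = K - 4 = -4 + K)
L(s, J) = 5 + 2*s (L(s, J) = (2 + 3) + 2*s = 5 + 2*s)
L(8, -2 - f)*(-33) + j(5) = (5 + 2*8)*(-33) + (-4 + 5) = (5 + 16)*(-33) + 1 = 21*(-33) + 1 = -693 + 1 = -692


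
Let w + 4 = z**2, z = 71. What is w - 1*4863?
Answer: 174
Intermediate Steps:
w = 5037 (w = -4 + 71**2 = -4 + 5041 = 5037)
w - 1*4863 = 5037 - 1*4863 = 5037 - 4863 = 174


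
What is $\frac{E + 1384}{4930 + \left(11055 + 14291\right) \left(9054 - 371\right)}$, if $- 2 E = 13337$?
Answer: $- \frac{3523}{146722832} \approx -2.4011 \cdot 10^{-5}$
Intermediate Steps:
$E = - \frac{13337}{2}$ ($E = \left(- \frac{1}{2}\right) 13337 = - \frac{13337}{2} \approx -6668.5$)
$\frac{E + 1384}{4930 + \left(11055 + 14291\right) \left(9054 - 371\right)} = \frac{- \frac{13337}{2} + 1384}{4930 + \left(11055 + 14291\right) \left(9054 - 371\right)} = - \frac{10569}{2 \left(4930 + 25346 \cdot 8683\right)} = - \frac{10569}{2 \left(4930 + 220079318\right)} = - \frac{10569}{2 \cdot 220084248} = \left(- \frac{10569}{2}\right) \frac{1}{220084248} = - \frac{3523}{146722832}$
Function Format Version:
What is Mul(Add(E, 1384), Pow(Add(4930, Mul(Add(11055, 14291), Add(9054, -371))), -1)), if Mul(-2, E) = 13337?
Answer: Rational(-3523, 146722832) ≈ -2.4011e-5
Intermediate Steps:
E = Rational(-13337, 2) (E = Mul(Rational(-1, 2), 13337) = Rational(-13337, 2) ≈ -6668.5)
Mul(Add(E, 1384), Pow(Add(4930, Mul(Add(11055, 14291), Add(9054, -371))), -1)) = Mul(Add(Rational(-13337, 2), 1384), Pow(Add(4930, Mul(Add(11055, 14291), Add(9054, -371))), -1)) = Mul(Rational(-10569, 2), Pow(Add(4930, Mul(25346, 8683)), -1)) = Mul(Rational(-10569, 2), Pow(Add(4930, 220079318), -1)) = Mul(Rational(-10569, 2), Pow(220084248, -1)) = Mul(Rational(-10569, 2), Rational(1, 220084248)) = Rational(-3523, 146722832)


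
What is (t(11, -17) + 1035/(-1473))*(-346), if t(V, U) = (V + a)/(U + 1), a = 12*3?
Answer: 4947281/3928 ≈ 1259.5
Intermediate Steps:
a = 36
t(V, U) = (36 + V)/(1 + U) (t(V, U) = (V + 36)/(U + 1) = (36 + V)/(1 + U))
(t(11, -17) + 1035/(-1473))*(-346) = ((36 + 11)/(1 - 17) + 1035/(-1473))*(-346) = (47/(-16) + 1035*(-1/1473))*(-346) = (-1/16*47 - 345/491)*(-346) = (-47/16 - 345/491)*(-346) = -28597/7856*(-346) = 4947281/3928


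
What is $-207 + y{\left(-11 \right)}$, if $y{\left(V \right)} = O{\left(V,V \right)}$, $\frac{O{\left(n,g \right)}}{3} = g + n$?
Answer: $-273$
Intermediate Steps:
$O{\left(n,g \right)} = 3 g + 3 n$ ($O{\left(n,g \right)} = 3 \left(g + n\right) = 3 g + 3 n$)
$y{\left(V \right)} = 6 V$ ($y{\left(V \right)} = 3 V + 3 V = 6 V$)
$-207 + y{\left(-11 \right)} = -207 + 6 \left(-11\right) = -207 - 66 = -273$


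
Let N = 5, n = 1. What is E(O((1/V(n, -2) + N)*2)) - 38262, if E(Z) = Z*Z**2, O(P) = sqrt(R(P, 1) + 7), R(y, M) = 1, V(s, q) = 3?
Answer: -38262 + 16*sqrt(2) ≈ -38239.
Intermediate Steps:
O(P) = 2*sqrt(2) (O(P) = sqrt(1 + 7) = sqrt(8) = 2*sqrt(2))
E(Z) = Z**3
E(O((1/V(n, -2) + N)*2)) - 38262 = (2*sqrt(2))**3 - 38262 = 16*sqrt(2) - 38262 = -38262 + 16*sqrt(2)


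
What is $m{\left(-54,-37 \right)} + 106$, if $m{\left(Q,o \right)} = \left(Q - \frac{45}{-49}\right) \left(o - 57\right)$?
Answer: $\frac{249688}{49} \approx 5095.7$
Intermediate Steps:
$m{\left(Q,o \right)} = \left(-57 + o\right) \left(\frac{45}{49} + Q\right)$ ($m{\left(Q,o \right)} = \left(Q - - \frac{45}{49}\right) \left(-57 + o\right) = \left(Q + \frac{45}{49}\right) \left(-57 + o\right) = \left(\frac{45}{49} + Q\right) \left(-57 + o\right) = \left(-57 + o\right) \left(\frac{45}{49} + Q\right)$)
$m{\left(-54,-37 \right)} + 106 = \left(- \frac{2565}{49} - -3078 + \frac{45}{49} \left(-37\right) - -1998\right) + 106 = \left(- \frac{2565}{49} + 3078 - \frac{1665}{49} + 1998\right) + 106 = \frac{244494}{49} + 106 = \frac{249688}{49}$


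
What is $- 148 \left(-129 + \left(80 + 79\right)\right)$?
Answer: $-4440$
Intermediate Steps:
$- 148 \left(-129 + \left(80 + 79\right)\right) = - 148 \left(-129 + 159\right) = \left(-148\right) 30 = -4440$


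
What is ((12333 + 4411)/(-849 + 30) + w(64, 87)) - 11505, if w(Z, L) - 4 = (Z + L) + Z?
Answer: -101758/9 ≈ -11306.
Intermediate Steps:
w(Z, L) = 4 + L + 2*Z (w(Z, L) = 4 + ((Z + L) + Z) = 4 + ((L + Z) + Z) = 4 + (L + 2*Z) = 4 + L + 2*Z)
((12333 + 4411)/(-849 + 30) + w(64, 87)) - 11505 = ((12333 + 4411)/(-849 + 30) + (4 + 87 + 2*64)) - 11505 = (16744/(-819) + (4 + 87 + 128)) - 11505 = (16744*(-1/819) + 219) - 11505 = (-184/9 + 219) - 11505 = 1787/9 - 11505 = -101758/9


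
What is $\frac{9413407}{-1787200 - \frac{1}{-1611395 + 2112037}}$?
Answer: $- \frac{4712746907294}{894747382401} \approx -5.2671$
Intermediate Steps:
$\frac{9413407}{-1787200 - \frac{1}{-1611395 + 2112037}} = \frac{9413407}{-1787200 - \frac{1}{500642}} = \frac{9413407}{- \frac{894747382401}{500642}} = 9413407 \left(- \frac{500642}{894747382401}\right) = - \frac{4712746907294}{894747382401}$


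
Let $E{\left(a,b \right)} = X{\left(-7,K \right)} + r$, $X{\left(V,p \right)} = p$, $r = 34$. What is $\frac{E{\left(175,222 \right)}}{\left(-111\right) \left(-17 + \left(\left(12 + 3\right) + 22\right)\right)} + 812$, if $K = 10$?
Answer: $\frac{450649}{555} \approx 811.98$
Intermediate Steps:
$E{\left(a,b \right)} = 44$ ($E{\left(a,b \right)} = 10 + 34 = 44$)
$\frac{E{\left(175,222 \right)}}{\left(-111\right) \left(-17 + \left(\left(12 + 3\right) + 22\right)\right)} + 812 = \frac{44}{\left(-111\right) \left(-17 + \left(\left(12 + 3\right) + 22\right)\right)} + 812 = \frac{44}{\left(-111\right) \left(-17 + \left(15 + 22\right)\right)} + 812 = \frac{44}{\left(-111\right) \left(-17 + 37\right)} + 812 = \frac{44}{\left(-111\right) 20} + 812 = \frac{44}{-2220} + 812 = 44 \left(- \frac{1}{2220}\right) + 812 = - \frac{11}{555} + 812 = \frac{450649}{555}$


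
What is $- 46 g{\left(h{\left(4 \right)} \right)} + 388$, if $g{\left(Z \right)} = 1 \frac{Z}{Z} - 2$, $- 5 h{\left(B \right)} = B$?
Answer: $434$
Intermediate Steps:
$h{\left(B \right)} = - \frac{B}{5}$
$g{\left(Z \right)} = -1$ ($g{\left(Z \right)} = 1 \cdot 1 - 2 = 1 - 2 = -1$)
$- 46 g{\left(h{\left(4 \right)} \right)} + 388 = \left(-46\right) \left(-1\right) + 388 = 46 + 388 = 434$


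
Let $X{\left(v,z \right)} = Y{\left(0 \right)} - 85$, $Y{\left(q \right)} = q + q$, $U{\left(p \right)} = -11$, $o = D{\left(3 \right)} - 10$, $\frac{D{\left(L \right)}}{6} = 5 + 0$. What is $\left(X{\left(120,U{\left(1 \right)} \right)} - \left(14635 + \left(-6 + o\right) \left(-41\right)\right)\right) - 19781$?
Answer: $-33927$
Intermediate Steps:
$D{\left(L \right)} = 30$ ($D{\left(L \right)} = 6 \left(5 + 0\right) = 6 \cdot 5 = 30$)
$o = 20$ ($o = 30 - 10 = 20$)
$Y{\left(q \right)} = 2 q$
$X{\left(v,z \right)} = -85$ ($X{\left(v,z \right)} = 2 \cdot 0 - 85 = 0 - 85 = -85$)
$\left(X{\left(120,U{\left(1 \right)} \right)} - \left(14635 + \left(-6 + o\right) \left(-41\right)\right)\right) - 19781 = \left(-85 - \left(14635 + \left(-6 + 20\right) \left(-41\right)\right)\right) - 19781 = \left(-85 - \left(14635 + 14 \left(-41\right)\right)\right) - 19781 = \left(-85 - 14061\right) - 19781 = -14146 - 19781 = -33927$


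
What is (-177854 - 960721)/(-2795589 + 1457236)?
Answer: 1138575/1338353 ≈ 0.85073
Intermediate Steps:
(-177854 - 960721)/(-2795589 + 1457236) = -1138575/(-1338353) = -1138575*(-1/1338353) = 1138575/1338353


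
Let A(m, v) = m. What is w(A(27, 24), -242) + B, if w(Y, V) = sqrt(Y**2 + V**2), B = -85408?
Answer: -85408 + sqrt(59293) ≈ -85165.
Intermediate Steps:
w(Y, V) = sqrt(V**2 + Y**2)
w(A(27, 24), -242) + B = sqrt((-242)**2 + 27**2) - 85408 = sqrt(58564 + 729) - 85408 = sqrt(59293) - 85408 = -85408 + sqrt(59293)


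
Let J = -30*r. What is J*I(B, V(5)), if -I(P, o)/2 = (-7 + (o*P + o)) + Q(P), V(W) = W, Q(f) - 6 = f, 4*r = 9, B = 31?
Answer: 25650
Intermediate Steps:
r = 9/4 (r = (1/4)*9 = 9/4 ≈ 2.2500)
Q(f) = 6 + f
J = -135/2 (J = -30*9/4 = -135/2 ≈ -67.500)
I(P, o) = 2 - 2*P - 2*o - 2*P*o (I(P, o) = -2*((-7 + (o*P + o)) + (6 + P)) = -2*((-7 + (P*o + o)) + (6 + P)) = -2*((-7 + (o + P*o)) + (6 + P)) = -2*((-7 + o + P*o) + (6 + P)) = -2*(-1 + P + o + P*o) = 2 - 2*P - 2*o - 2*P*o)
J*I(B, V(5)) = -135*(2 - 2*31 - 2*5 - 2*31*5)/2 = -135*(2 - 62 - 10 - 310)/2 = -135/2*(-380) = 25650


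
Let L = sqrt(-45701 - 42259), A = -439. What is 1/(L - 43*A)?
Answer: 18877/356429089 - 2*I*sqrt(21990)/356429089 ≈ 5.2961e-5 - 8.3209e-7*I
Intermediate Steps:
L = 2*I*sqrt(21990) (L = sqrt(-87960) = 2*I*sqrt(21990) ≈ 296.58*I)
1/(L - 43*A) = 1/(2*I*sqrt(21990) - 43*(-439)) = 1/(2*I*sqrt(21990) + 18877) = 1/(18877 + 2*I*sqrt(21990))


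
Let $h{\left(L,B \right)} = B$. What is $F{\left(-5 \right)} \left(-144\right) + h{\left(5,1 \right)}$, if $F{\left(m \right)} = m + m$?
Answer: $1441$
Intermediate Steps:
$F{\left(m \right)} = 2 m$
$F{\left(-5 \right)} \left(-144\right) + h{\left(5,1 \right)} = 2 \left(-5\right) \left(-144\right) + 1 = \left(-10\right) \left(-144\right) + 1 = 1440 + 1 = 1441$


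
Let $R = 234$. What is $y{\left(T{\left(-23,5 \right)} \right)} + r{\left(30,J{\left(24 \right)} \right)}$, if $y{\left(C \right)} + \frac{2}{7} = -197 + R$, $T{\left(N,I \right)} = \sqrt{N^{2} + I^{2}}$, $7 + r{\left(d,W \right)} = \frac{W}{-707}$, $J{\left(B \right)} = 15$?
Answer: $\frac{2999}{101} \approx 29.693$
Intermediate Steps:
$r{\left(d,W \right)} = -7 - \frac{W}{707}$ ($r{\left(d,W \right)} = -7 + \frac{W}{-707} = -7 + W \left(- \frac{1}{707}\right) = -7 - \frac{W}{707}$)
$T{\left(N,I \right)} = \sqrt{I^{2} + N^{2}}$
$y{\left(C \right)} = \frac{257}{7}$ ($y{\left(C \right)} = - \frac{2}{7} + \left(-197 + 234\right) = - \frac{2}{7} + 37 = \frac{257}{7}$)
$y{\left(T{\left(-23,5 \right)} \right)} + r{\left(30,J{\left(24 \right)} \right)} = \frac{257}{7} - \frac{4964}{707} = \frac{2999}{101}$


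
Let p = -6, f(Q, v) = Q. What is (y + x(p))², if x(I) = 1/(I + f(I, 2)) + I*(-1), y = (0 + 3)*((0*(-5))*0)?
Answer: 5041/144 ≈ 35.007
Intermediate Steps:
y = 0 (y = 3*(0*0) = 3*0 = 0)
x(I) = 1/(2*I) - I (x(I) = 1/(I + I) + I*(-1) = 1/(2*I) - I)
(y + x(p))² = (0 + ((½)/(-6) - 1*(-6)))² = (0 + ((½)*(-⅙) + 6))² = (0 + (-1/12 + 6))² = (0 + 71/12)² = (71/12)² = 5041/144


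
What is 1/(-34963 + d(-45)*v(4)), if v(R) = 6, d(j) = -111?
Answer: -1/35629 ≈ -2.8067e-5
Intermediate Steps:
1/(-34963 + d(-45)*v(4)) = 1/(-34963 - 111*6) = 1/(-34963 - 666) = 1/(-35629) = -1/35629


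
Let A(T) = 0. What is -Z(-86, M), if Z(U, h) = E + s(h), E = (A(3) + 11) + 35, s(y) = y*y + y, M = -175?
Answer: -30496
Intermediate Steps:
s(y) = y + y² (s(y) = y² + y = y + y²)
E = 46 (E = (0 + 11) + 35 = 11 + 35 = 46)
Z(U, h) = 46 + h*(1 + h)
-Z(-86, M) = -(46 - 175*(1 - 175)) = -(46 - 175*(-174)) = -(46 + 30450) = -1*30496 = -30496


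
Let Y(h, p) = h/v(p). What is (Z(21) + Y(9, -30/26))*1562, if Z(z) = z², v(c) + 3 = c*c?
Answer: 31979607/47 ≈ 6.8042e+5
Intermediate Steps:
v(c) = -3 + c² (v(c) = -3 + c*c = -3 + c²)
Y(h, p) = h/(-3 + p²)
(Z(21) + Y(9, -30/26))*1562 = (21² + 9/(-3 + (-30/26)²))*1562 = (441 + 9/(-3 + (-30*1/26)²))*1562 = (441 + 9/(-3 + (-15/13)²))*1562 = (441 + 9/(-3 + 225/169))*1562 = (441 + 9/(-282/169))*1562 = (441 + 9*(-169/282))*1562 = (441 - 507/94)*1562 = (40947/94)*1562 = 31979607/47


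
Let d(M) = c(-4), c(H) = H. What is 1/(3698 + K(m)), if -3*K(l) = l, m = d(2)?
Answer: 3/11098 ≈ 0.00027032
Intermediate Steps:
d(M) = -4
m = -4
K(l) = -l/3
1/(3698 + K(m)) = 1/(3698 - ⅓*(-4)) = 1/(3698 + 4/3) = 1/(11098/3) = 3/11098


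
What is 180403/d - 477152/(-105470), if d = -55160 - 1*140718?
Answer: 37218237523/10329626330 ≈ 3.6031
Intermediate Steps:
d = -195878 (d = -55160 - 140718 = -195878)
180403/d - 477152/(-105470) = 180403/(-195878) - 477152/(-105470) = 180403*(-1/195878) - 477152*(-1/105470) = -180403/195878 + 238576/52735 = 37218237523/10329626330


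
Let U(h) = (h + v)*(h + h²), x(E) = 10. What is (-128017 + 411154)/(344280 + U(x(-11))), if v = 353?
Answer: 94379/128070 ≈ 0.73693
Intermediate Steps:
U(h) = (353 + h)*(h + h²) (U(h) = (h + 353)*(h + h²) = (353 + h)*(h + h²))
(-128017 + 411154)/(344280 + U(x(-11))) = (-128017 + 411154)/(344280 + 10*(353 + 10² + 354*10)) = 283137/(344280 + 10*(353 + 100 + 3540)) = 283137/(344280 + 10*3993) = 283137/(344280 + 39930) = 283137/384210 = 283137*(1/384210) = 94379/128070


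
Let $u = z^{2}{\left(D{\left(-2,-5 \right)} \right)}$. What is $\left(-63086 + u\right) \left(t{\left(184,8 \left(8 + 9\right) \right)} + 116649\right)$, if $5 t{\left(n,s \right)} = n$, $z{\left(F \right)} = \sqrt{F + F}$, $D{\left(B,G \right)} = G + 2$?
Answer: $- \frac{36809702468}{5} \approx -7.3619 \cdot 10^{9}$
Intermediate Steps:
$D{\left(B,G \right)} = 2 + G$
$z{\left(F \right)} = \sqrt{2} \sqrt{F}$ ($z{\left(F \right)} = \sqrt{2 F} = \sqrt{2} \sqrt{F}$)
$t{\left(n,s \right)} = \frac{n}{5}$
$u = -6$ ($u = \left(\sqrt{2} \sqrt{2 - 5}\right)^{2} = \left(\sqrt{2} \sqrt{-3}\right)^{2} = \left(\sqrt{2} i \sqrt{3}\right)^{2} = \left(i \sqrt{6}\right)^{2} = -6$)
$\left(-63086 + u\right) \left(t{\left(184,8 \left(8 + 9\right) \right)} + 116649\right) = \left(-63086 - 6\right) \left(\frac{1}{5} \cdot 184 + 116649\right) = - 63092 \left(\frac{184}{5} + 116649\right) = \left(-63092\right) \frac{583429}{5} = - \frac{36809702468}{5}$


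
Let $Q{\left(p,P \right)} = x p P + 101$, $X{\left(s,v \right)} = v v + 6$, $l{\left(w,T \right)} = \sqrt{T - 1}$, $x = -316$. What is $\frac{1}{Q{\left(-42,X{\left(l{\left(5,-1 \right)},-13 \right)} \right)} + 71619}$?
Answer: $\frac{1}{2394320} \approx 4.1765 \cdot 10^{-7}$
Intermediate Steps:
$l{\left(w,T \right)} = \sqrt{-1 + T}$
$X{\left(s,v \right)} = 6 + v^{2}$ ($X{\left(s,v \right)} = v^{2} + 6 = 6 + v^{2}$)
$Q{\left(p,P \right)} = 101 - 316 P p$ ($Q{\left(p,P \right)} = - 316 p P + 101 = - 316 P p + 101 = 101 - 316 P p$)
$\frac{1}{Q{\left(-42,X{\left(l{\left(5,-1 \right)},-13 \right)} \right)} + 71619} = \frac{1}{\left(101 - 316 \left(6 + \left(-13\right)^{2}\right) \left(-42\right)\right) + 71619} = \frac{1}{\left(101 - 316 \left(6 + 169\right) \left(-42\right)\right) + 71619} = \frac{1}{\left(101 - 55300 \left(-42\right)\right) + 71619} = \frac{1}{\left(101 + 2322600\right) + 71619} = \frac{1}{2322701 + 71619} = \frac{1}{2394320}$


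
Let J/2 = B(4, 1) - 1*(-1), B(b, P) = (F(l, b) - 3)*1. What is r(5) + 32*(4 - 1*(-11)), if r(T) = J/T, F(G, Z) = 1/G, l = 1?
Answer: 2398/5 ≈ 479.60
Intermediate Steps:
B(b, P) = -2 (B(b, P) = (1/1 - 3)*1 = (1 - 3)*1 = -2*1 = -2)
J = -2 (J = 2*(-2 - 1*(-1)) = 2*(-2 + 1) = 2*(-1) = -2)
r(T) = -2/T
r(5) + 32*(4 - 1*(-11)) = -2/5 + 32*(4 - 1*(-11)) = -2*1/5 + 32*(4 + 11) = -2/5 + 32*15 = -2/5 + 480 = 2398/5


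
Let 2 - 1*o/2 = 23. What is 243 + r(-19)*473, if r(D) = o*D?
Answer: 377697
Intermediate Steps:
o = -42 (o = 4 - 2*23 = 4 - 46 = -42)
r(D) = -42*D
243 + r(-19)*473 = 243 - 42*(-19)*473 = 243 + 798*473 = 243 + 377454 = 377697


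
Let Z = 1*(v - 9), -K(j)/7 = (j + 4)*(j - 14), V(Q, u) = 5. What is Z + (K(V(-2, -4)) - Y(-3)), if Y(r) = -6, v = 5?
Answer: 569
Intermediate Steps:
K(j) = -7*(-14 + j)*(4 + j) (K(j) = -7*(j + 4)*(j - 14) = -7*(4 + j)*(-14 + j) = -7*(-14 + j)*(4 + j))
Z = -4 (Z = 1*(5 - 9) = 1*(-4) = -4)
Z + (K(V(-2, -4)) - Y(-3)) = -4 + ((392 - 7*5² + 70*5) - 1*(-6)) = -4 + ((392 - 7*25 + 350) + 6) = -4 + ((392 - 175 + 350) + 6) = -4 + (567 + 6) = -4 + 573 = 569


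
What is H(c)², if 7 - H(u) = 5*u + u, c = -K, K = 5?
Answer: 1369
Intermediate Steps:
c = -5 (c = -1*5 = -5)
H(u) = 7 - 6*u (H(u) = 7 - (5*u + u) = 7 - 6*u)
H(c)² = (7 - 6*(-5))² = (7 + 30)² = 37² = 1369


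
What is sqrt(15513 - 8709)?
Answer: 18*sqrt(21) ≈ 82.486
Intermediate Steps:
sqrt(15513 - 8709) = sqrt(6804) = 18*sqrt(21)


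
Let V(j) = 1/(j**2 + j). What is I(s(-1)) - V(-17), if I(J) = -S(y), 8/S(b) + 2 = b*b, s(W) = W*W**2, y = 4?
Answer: -1095/1904 ≈ -0.57510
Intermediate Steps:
s(W) = W**3
S(b) = 8/(-2 + b**2) (S(b) = 8/(-2 + b*b) = 8/(-2 + b**2))
V(j) = 1/(j + j**2)
I(J) = -4/7 (I(J) = -8/(-2 + 4**2) = -8/(-2 + 16) = -8/14 = -1*4/7 = -4/7)
I(s(-1)) - V(-17) = -4/7 - 1/((-17)*(1 - 17)) = -4/7 - (-1)/(17*(-16)) = -4/7 - (-1)*(-1)/(17*16) = -4/7 - 1*1/272 = -4/7 - 1/272 = -1095/1904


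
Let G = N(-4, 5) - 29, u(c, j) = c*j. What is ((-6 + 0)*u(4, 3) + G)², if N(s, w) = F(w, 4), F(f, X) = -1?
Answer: 10404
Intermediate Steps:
N(s, w) = -1
G = -30 (G = -1 - 29 = -30)
((-6 + 0)*u(4, 3) + G)² = ((-6 + 0)*(4*3) - 30)² = (-6*12 - 30)² = (-72 - 30)² = (-102)² = 10404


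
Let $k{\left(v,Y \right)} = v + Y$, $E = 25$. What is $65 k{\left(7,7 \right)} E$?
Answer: $22750$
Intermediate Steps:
$k{\left(v,Y \right)} = Y + v$
$65 k{\left(7,7 \right)} E = 65 \left(7 + 7\right) 25 = 65 \cdot 14 \cdot 25 = 910 \cdot 25 = 22750$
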